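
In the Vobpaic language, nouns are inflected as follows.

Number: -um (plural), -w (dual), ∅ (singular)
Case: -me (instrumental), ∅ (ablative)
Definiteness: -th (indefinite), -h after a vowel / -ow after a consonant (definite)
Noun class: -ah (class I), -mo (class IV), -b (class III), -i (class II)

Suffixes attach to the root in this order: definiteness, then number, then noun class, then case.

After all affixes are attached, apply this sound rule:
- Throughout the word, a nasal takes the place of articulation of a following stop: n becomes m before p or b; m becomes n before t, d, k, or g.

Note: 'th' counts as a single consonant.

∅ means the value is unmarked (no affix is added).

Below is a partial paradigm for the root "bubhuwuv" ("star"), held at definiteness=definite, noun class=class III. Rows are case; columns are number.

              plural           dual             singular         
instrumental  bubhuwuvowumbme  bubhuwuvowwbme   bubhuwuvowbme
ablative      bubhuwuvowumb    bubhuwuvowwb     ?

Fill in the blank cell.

bubhuwuvowb

Attach definiteness definite -ow (after consonant 'v') → bubhuwuvow.
number = singular: zero marking, form stays bubhuwuvow.
Attach noun class class III -b → bubhuwuvowb.
case = ablative: zero marking, form stays bubhuwuvowb.
Nasal assimilation: no change.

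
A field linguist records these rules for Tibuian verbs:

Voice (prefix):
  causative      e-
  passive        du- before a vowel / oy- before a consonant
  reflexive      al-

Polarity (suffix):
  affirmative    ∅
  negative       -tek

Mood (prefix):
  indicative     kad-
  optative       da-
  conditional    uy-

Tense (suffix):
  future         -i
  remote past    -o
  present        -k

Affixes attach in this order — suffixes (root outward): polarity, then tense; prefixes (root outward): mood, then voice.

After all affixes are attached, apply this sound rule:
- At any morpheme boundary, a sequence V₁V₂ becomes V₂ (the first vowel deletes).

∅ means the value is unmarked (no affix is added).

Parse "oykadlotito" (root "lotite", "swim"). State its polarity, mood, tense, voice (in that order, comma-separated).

affirmative, indicative, remote past, passive

Segment: oy-kad-lotite-o.
polarity: ∅ → affirmative.
mood: kad- → indicative.
tense: -o → remote past.
voice: du/oy- → passive.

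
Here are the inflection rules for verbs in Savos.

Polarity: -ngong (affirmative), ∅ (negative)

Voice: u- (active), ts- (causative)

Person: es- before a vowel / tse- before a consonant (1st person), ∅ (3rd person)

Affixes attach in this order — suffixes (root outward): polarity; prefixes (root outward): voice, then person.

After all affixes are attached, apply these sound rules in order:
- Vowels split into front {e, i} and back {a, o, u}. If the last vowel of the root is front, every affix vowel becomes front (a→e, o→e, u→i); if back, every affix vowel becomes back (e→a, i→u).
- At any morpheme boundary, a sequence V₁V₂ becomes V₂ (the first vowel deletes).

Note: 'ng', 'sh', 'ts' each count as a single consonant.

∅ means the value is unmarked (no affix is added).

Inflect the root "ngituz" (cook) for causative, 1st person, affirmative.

tsatsngituzngong

Attach polarity affirmative -ngong → ngituzngong.
Attach voice causative ts- → tsngituzngong.
Attach person 1st person tse- (before consonant 'ts') → tsetsngituzngong.
Apply vowel harmony: tsetsngituzngong → tsatsngituzngong.
Vowel deletion: no change.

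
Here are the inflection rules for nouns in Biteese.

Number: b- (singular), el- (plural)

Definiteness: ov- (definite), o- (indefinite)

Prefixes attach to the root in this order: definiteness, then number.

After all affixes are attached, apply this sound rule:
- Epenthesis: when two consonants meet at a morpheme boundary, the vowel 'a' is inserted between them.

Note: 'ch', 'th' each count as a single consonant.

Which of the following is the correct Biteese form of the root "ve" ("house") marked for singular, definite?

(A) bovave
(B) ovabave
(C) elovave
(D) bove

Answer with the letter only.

A

Attach definiteness definite ov- → ovve.
Attach number singular b- → bovve.
Apply epenthesis: bovve → bovave.
So the correct form is bovave, option (A).
(B) ovabave is wrong: it has the affixes in the wrong order.
(D) bove is wrong: it uses indefinite instead of definite for definiteness.
(C) elovave is wrong: it uses plural instead of singular for number.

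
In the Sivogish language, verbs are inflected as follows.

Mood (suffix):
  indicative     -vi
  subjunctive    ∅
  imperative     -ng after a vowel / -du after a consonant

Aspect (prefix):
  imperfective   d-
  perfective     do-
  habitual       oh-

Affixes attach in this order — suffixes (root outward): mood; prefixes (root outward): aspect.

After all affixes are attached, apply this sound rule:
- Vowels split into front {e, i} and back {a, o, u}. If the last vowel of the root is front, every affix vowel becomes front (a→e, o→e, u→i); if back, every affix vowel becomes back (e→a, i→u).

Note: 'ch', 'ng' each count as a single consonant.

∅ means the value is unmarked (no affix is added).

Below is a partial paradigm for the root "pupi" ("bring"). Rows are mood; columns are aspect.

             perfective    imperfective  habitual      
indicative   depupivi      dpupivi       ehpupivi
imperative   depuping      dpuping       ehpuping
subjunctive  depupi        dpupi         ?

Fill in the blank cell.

ehpupi

Attach aspect habitual oh- → ohpupi.
mood = subjunctive: zero marking, form stays ohpupi.
Apply vowel harmony: ohpupi → ehpupi.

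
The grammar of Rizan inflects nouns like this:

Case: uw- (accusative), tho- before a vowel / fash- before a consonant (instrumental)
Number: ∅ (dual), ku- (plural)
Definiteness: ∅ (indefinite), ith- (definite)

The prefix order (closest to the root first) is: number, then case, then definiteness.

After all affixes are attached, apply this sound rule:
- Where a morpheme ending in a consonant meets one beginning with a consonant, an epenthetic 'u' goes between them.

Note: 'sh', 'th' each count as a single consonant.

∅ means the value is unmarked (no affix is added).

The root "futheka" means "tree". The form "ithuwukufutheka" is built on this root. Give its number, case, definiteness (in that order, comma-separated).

Segment: ith-uw-ku-futheka.
number: ku- → plural.
case: uw- → accusative.
definiteness: ith- → definite.

plural, accusative, definite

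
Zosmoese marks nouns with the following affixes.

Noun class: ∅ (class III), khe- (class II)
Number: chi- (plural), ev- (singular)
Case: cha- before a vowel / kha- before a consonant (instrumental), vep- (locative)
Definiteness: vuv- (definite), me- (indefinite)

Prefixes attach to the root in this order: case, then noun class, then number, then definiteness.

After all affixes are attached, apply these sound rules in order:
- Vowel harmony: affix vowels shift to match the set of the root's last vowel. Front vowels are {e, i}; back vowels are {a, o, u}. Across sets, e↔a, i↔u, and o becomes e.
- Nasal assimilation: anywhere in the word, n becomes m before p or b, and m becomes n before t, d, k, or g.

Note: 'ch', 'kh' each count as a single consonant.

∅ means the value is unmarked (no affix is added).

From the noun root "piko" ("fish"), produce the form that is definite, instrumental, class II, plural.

vuvchukhakhapiko

Attach case instrumental kha- (before consonant 'p') → khapiko.
Attach noun class class II khe- → khekhapiko.
Attach number plural chi- → chikhekhapiko.
Attach definiteness definite vuv- → vuvchikhekhapiko.
Apply vowel harmony: vuvchikhekhapiko → vuvchukhakhapiko.
Nasal assimilation: no change.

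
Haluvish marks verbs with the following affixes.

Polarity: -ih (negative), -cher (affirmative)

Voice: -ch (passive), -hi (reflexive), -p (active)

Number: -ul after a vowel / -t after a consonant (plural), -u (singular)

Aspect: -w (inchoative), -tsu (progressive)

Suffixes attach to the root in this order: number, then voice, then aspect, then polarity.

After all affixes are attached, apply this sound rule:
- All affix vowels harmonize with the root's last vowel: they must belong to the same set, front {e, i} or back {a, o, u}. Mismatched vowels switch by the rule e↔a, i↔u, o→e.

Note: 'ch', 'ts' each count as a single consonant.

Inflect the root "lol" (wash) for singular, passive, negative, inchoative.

loluchwuh

Attach number singular -u → lolu.
Attach voice passive -ch → loluch.
Attach aspect inchoative -w → loluchw.
Attach polarity negative -ih → loluchwih.
Apply vowel harmony: loluchwih → loluchwuh.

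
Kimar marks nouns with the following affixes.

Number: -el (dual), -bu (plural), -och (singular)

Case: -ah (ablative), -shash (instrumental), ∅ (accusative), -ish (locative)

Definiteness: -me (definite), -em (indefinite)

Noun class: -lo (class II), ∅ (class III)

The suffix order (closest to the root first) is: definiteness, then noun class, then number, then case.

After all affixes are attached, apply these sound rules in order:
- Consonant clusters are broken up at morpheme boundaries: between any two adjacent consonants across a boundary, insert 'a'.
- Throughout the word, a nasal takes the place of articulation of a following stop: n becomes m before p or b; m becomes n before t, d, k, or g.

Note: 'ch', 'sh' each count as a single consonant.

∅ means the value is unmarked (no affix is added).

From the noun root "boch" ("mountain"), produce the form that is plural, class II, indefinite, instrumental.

Attach definiteness indefinite -em → bochem.
Attach noun class class II -lo → bochemlo.
Attach number plural -bu → bochemlobu.
Attach case instrumental -shash → bochemlobushash.
Apply epenthesis: bochemlobushash → bochemalobushash.
Nasal assimilation: no change.

bochemalobushash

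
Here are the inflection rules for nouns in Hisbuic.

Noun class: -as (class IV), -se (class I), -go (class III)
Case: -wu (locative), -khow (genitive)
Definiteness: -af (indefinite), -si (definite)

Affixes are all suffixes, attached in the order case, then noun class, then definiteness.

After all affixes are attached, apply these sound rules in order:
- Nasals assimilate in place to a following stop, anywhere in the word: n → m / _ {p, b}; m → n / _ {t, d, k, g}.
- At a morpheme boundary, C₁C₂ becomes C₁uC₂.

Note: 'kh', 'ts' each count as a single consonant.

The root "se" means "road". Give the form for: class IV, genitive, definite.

sekhowasusi

Attach case genitive -khow → sekhow.
Attach noun class class IV -as → sekhowas.
Attach definiteness definite -si → sekhowassi.
Nasal assimilation: no change.
Apply epenthesis: sekhowassi → sekhowasusi.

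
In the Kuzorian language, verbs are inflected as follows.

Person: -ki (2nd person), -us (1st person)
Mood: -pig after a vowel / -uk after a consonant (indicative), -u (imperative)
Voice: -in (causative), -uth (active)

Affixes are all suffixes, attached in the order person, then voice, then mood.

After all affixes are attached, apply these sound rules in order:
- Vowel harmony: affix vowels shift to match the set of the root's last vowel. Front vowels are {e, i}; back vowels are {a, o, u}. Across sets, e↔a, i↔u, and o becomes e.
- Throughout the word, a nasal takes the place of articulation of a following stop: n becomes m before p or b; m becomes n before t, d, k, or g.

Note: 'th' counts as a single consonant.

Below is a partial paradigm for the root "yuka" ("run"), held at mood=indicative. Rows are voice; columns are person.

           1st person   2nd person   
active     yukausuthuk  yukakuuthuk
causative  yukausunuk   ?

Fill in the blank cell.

Attach person 2nd person -ki → yukaki.
Attach voice causative -in → yukakiin.
Attach mood indicative -uk (after consonant 'n') → yukakiinuk.
Apply vowel harmony: yukakiinuk → yukakuunuk.
Nasal assimilation: no change.

yukakuunuk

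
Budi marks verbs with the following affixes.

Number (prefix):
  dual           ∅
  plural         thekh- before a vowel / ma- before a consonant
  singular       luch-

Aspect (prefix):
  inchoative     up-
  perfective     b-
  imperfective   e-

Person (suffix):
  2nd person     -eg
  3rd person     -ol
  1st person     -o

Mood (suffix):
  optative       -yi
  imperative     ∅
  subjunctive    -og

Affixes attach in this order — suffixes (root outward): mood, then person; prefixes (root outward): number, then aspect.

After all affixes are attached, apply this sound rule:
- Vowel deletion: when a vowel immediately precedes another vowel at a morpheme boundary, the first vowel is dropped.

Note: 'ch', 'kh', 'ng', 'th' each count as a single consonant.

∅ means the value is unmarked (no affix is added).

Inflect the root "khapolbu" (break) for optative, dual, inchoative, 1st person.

number = dual: zero marking, form stays khapolbu.
Attach aspect inchoative up- → upkhapolbu.
Attach mood optative -yi → upkhapolbuyi.
Attach person 1st person -o → upkhapolbuyio.
Apply vowel deletion: upkhapolbuyio → upkhapolbuyo.

upkhapolbuyo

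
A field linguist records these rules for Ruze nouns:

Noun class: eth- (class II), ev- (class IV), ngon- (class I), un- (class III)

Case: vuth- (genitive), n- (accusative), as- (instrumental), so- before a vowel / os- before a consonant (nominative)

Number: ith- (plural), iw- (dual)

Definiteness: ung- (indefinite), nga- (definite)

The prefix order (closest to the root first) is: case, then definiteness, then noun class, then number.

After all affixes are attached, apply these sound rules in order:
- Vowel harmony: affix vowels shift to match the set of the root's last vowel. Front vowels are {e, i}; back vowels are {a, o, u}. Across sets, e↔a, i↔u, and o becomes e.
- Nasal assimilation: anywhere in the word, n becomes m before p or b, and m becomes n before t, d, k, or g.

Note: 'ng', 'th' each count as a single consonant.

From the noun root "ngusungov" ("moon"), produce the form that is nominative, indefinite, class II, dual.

uwathungosngusungov

Attach case nominative os- (before consonant 'ng') → osngusungov.
Attach definiteness indefinite ung- → ungosngusungov.
Attach noun class class II eth- → ethungosngusungov.
Attach number dual iw- → iwethungosngusungov.
Apply vowel harmony: iwethungosngusungov → uwathungosngusungov.
Nasal assimilation: no change.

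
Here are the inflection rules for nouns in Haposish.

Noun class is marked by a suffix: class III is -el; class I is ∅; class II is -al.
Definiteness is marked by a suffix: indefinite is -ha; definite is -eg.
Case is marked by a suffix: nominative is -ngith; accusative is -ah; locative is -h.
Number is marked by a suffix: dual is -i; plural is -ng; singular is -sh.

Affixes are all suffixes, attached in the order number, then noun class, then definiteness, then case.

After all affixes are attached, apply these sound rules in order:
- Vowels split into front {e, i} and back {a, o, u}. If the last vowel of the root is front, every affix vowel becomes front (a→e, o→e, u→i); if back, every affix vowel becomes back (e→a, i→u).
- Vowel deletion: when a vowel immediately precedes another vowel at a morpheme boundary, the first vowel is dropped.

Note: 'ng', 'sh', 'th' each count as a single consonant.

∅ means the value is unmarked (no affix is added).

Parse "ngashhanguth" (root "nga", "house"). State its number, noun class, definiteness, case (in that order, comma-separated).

singular, class I, indefinite, nominative

Segment: nga-sh-ha-ngith.
number: -sh → singular.
noun class: ∅ → class I.
definiteness: -ha → indefinite.
case: -ngith → nominative.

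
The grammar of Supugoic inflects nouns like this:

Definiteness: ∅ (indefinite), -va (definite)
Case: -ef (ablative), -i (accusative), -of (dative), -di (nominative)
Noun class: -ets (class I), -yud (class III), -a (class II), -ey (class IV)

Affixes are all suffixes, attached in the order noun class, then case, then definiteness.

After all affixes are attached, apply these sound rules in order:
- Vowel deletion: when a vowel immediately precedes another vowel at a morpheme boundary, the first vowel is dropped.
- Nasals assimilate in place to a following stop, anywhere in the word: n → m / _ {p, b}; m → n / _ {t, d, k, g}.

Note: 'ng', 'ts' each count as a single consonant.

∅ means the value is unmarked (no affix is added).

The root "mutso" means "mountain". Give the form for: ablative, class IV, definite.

mutseyefva

Attach noun class class IV -ey → mutsoey.
Attach case ablative -ef → mutsoeyef.
Attach definiteness definite -va → mutsoeyefva.
Apply vowel deletion: mutsoeyefva → mutseyefva.
Nasal assimilation: no change.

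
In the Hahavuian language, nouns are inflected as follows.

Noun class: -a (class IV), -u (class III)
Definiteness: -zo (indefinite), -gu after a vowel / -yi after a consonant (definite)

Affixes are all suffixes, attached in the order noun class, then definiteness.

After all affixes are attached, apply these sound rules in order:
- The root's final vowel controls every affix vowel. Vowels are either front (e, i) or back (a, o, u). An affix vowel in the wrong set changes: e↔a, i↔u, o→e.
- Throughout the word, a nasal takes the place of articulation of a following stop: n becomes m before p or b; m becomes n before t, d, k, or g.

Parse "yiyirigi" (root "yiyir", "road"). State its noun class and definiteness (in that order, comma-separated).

class III, definite

Segment: yiyir-u-gu.
noun class: -u → class III.
definiteness: -gu/yi → definite.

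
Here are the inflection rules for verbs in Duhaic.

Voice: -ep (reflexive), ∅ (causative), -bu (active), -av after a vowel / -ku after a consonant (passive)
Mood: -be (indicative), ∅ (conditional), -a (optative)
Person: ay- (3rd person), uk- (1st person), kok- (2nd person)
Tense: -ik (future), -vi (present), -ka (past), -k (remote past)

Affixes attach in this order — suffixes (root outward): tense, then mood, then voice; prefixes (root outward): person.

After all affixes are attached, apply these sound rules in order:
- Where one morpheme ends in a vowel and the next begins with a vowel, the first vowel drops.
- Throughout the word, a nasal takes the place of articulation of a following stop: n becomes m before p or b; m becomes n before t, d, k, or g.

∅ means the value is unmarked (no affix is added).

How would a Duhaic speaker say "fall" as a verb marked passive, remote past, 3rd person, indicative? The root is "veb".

Attach person 3rd person ay- → ayveb.
Attach tense remote past -k → ayvebk.
Attach mood indicative -be → ayvebkbe.
Attach voice passive -av (after vowel 'e') → ayvebkbeav.
Apply vowel deletion: ayvebkbeav → ayvebkbav.
Nasal assimilation: no change.

ayvebkbav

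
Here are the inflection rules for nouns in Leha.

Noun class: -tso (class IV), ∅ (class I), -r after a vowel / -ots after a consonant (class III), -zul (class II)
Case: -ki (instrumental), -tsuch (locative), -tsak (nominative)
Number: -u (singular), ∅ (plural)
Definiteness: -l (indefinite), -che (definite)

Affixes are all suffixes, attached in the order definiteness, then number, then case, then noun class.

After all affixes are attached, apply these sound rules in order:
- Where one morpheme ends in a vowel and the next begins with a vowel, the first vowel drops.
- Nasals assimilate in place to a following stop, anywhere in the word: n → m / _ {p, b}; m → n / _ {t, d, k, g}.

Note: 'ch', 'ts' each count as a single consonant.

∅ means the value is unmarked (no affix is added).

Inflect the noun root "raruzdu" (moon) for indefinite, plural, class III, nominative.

Attach definiteness indefinite -l → raruzdul.
number = plural: zero marking, form stays raruzdul.
Attach case nominative -tsak → raruzdultsak.
Attach noun class class III -ots (after consonant 'k') → raruzdultsakots.
Vowel deletion: no change.
Nasal assimilation: no change.

raruzdultsakots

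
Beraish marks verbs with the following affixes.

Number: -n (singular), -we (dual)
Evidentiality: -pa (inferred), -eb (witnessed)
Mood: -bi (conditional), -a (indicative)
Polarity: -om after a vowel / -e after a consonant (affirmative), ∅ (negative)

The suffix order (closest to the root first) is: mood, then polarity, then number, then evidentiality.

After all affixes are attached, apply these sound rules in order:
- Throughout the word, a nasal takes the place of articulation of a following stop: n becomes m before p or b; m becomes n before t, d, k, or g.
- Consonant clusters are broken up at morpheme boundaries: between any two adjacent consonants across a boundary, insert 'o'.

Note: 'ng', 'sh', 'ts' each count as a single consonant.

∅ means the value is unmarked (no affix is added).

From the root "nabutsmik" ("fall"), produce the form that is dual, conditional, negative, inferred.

Attach mood conditional -bi → nabutsmikbi.
polarity = negative: zero marking, form stays nabutsmikbi.
Attach number dual -we → nabutsmikbiwe.
Attach evidentiality inferred -pa → nabutsmikbiwepa.
Nasal assimilation: no change.
Apply epenthesis: nabutsmikbiwepa → nabutsmikobiwepa.

nabutsmikobiwepa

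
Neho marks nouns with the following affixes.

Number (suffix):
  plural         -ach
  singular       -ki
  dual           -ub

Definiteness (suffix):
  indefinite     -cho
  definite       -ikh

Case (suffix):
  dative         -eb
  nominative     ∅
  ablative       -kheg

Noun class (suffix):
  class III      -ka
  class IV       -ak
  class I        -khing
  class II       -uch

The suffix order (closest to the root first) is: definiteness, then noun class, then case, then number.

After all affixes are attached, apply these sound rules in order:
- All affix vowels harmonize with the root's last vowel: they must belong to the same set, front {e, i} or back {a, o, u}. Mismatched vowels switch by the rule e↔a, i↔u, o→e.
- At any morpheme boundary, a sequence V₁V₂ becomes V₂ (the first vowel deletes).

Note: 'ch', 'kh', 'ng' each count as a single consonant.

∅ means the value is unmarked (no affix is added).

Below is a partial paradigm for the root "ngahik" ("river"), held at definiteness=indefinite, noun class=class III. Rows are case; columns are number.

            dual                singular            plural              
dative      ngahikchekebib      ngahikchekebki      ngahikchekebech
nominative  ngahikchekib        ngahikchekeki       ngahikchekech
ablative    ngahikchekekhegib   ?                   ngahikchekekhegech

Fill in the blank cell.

ngahikchekekhegki

Attach definiteness indefinite -cho → ngahikcho.
Attach noun class class III -ka → ngahikchoka.
Attach case ablative -kheg → ngahikchokakheg.
Attach number singular -ki → ngahikchokakhegki.
Apply vowel harmony: ngahikchokakhegki → ngahikchekekhegki.
Vowel deletion: no change.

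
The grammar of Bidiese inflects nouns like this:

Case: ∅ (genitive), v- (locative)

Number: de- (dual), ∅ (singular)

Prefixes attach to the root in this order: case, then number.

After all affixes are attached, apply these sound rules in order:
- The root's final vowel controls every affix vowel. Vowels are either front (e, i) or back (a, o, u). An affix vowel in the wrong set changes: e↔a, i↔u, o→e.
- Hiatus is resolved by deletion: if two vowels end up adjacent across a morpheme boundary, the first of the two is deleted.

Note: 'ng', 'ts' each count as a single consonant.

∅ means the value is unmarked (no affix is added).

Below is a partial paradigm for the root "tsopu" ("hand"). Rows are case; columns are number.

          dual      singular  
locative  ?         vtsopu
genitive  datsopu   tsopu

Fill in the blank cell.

Attach case locative v- → vtsopu.
Attach number dual de- → devtsopu.
Apply vowel harmony: devtsopu → davtsopu.
Vowel deletion: no change.

davtsopu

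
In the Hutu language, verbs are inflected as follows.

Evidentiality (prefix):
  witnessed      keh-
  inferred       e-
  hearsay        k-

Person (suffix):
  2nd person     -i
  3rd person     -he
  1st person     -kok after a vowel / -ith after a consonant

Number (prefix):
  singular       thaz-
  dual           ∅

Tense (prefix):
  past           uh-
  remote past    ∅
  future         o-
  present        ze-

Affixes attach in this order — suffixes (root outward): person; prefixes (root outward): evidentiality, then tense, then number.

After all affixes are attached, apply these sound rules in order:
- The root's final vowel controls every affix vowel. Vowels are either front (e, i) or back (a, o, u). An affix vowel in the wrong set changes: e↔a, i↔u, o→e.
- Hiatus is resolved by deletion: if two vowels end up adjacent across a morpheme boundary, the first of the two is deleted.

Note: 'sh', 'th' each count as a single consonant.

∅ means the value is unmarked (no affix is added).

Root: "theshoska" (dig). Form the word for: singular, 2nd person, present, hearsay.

thazzaktheshosku

Attach evidentiality hearsay k- → ktheshoska.
Attach person 2nd person -i → ktheshoskai.
Attach tense present ze- → zektheshoskai.
Attach number singular thaz- → thazzektheshoskai.
Apply vowel harmony: thazzektheshoskai → thazzaktheshoskau.
Apply vowel deletion: thazzaktheshoskau → thazzaktheshosku.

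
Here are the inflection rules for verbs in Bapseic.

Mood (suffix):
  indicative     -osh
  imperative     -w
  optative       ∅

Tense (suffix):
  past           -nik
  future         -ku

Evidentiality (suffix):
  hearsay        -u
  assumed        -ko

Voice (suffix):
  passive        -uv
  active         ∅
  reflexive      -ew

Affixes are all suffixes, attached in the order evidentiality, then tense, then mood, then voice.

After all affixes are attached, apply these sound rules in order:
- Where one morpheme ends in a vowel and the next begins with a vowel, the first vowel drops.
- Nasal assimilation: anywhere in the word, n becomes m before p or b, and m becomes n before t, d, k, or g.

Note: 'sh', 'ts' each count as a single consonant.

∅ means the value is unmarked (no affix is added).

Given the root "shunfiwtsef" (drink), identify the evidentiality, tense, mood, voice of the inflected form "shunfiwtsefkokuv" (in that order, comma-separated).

Segment: shunfiwtsef-ko-ku-uv.
evidentiality: -ko → assumed.
tense: -ku → future.
mood: ∅ → optative.
voice: -uv → passive.

assumed, future, optative, passive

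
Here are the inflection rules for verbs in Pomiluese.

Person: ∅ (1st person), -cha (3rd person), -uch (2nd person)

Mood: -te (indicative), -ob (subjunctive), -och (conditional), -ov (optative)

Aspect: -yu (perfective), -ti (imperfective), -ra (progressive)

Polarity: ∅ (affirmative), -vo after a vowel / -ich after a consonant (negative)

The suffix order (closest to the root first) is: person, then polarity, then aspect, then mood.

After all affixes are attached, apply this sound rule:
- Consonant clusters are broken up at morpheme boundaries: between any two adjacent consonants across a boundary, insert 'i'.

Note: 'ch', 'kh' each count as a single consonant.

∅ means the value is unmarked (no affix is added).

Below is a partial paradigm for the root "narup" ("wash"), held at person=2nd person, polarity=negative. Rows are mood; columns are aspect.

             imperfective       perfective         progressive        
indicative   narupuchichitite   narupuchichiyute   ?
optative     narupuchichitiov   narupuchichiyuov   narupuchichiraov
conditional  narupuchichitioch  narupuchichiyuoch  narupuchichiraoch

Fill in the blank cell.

Attach person 2nd person -uch → narupuch.
Attach polarity negative -ich (after consonant 'ch') → narupuchich.
Attach aspect progressive -ra → narupuchichra.
Attach mood indicative -te → narupuchichrate.
Apply epenthesis: narupuchichrate → narupuchichirate.

narupuchichirate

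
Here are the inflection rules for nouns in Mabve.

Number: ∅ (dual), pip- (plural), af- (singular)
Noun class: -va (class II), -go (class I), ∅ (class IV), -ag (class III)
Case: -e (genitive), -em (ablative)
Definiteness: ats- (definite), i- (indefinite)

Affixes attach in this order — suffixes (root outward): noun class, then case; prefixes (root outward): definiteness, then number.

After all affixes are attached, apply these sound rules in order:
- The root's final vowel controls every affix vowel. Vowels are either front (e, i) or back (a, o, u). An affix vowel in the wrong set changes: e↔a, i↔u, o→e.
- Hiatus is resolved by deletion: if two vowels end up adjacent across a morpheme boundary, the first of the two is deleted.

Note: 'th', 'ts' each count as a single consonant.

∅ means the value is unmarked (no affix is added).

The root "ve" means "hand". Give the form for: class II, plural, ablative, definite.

Attach noun class class II -va → veva.
Attach definiteness definite ats- → atsveva.
Attach case ablative -em → atsvevaem.
Attach number plural pip- → pipatsvevaem.
Apply vowel harmony: pipatsvevaem → pipetsveveem.
Apply vowel deletion: pipetsveveem → pipetsvevem.

pipetsvevem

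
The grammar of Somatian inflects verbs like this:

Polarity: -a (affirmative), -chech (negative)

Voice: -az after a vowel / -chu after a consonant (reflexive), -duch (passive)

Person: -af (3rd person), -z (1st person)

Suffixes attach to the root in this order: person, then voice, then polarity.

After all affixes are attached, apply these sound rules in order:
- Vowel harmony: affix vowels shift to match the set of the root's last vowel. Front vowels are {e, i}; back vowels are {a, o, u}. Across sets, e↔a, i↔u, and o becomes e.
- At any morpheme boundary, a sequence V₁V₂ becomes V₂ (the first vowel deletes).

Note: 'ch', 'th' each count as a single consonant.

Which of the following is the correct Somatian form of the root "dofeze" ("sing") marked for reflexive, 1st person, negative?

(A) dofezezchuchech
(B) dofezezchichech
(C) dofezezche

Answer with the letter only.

Attach person 1st person -z → dofezez.
Attach voice reflexive -chu (after consonant 'z') → dofezezchu.
Attach polarity negative -chech → dofezezchuchech.
Apply vowel harmony: dofezezchuchech → dofezezchichech.
Vowel deletion: no change.
So the correct form is dofezezchichech, option (B).
(C) dofezezche is wrong: it uses affirmative instead of negative for polarity.
(A) dofezezchuchech is wrong: it fails to apply the sound rule(s).

B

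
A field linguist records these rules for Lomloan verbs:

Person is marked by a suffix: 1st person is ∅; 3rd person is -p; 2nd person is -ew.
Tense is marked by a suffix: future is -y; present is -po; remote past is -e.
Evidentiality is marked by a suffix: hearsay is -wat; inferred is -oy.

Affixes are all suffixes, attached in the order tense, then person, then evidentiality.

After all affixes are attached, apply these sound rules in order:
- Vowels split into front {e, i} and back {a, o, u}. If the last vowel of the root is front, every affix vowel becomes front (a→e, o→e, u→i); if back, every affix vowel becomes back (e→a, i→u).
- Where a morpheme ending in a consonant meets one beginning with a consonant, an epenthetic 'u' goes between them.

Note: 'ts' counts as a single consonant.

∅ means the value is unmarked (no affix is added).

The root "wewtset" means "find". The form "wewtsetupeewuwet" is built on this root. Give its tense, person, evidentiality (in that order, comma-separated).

Segment: wewtset-po-ew-wat.
tense: -po → present.
person: -ew → 2nd person.
evidentiality: -wat → hearsay.

present, 2nd person, hearsay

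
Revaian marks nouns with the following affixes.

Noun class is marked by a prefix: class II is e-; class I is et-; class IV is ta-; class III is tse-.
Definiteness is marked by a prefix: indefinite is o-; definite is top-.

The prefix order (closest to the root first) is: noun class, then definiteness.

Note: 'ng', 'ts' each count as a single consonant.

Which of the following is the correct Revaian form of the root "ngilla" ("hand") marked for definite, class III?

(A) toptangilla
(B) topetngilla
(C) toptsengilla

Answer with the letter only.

C

Attach noun class class III tse- → tsengilla.
Attach definiteness definite top- → toptsengilla.
So the correct form is toptsengilla, option (C).
(B) topetngilla is wrong: it uses class I instead of class III for noun class.
(A) toptangilla is wrong: it uses class IV instead of class III for noun class.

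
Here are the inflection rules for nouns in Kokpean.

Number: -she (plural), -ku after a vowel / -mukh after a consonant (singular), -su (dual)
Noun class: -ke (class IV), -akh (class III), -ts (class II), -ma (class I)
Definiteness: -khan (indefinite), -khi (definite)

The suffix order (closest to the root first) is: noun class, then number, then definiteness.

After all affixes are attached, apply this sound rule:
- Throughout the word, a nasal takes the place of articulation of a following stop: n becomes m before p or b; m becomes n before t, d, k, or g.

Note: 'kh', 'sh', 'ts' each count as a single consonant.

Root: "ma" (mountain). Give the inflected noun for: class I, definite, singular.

mamakukhi

Attach noun class class I -ma → mama.
Attach number singular -ku (after vowel 'a') → mamaku.
Attach definiteness definite -khi → mamakukhi.
Nasal assimilation: no change.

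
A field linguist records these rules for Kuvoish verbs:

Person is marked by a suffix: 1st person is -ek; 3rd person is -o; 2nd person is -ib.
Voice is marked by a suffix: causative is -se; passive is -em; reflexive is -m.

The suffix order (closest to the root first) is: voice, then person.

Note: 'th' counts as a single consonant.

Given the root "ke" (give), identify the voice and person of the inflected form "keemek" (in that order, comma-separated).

Segment: ke-em-ek.
voice: -em → passive.
person: -ek → 1st person.

passive, 1st person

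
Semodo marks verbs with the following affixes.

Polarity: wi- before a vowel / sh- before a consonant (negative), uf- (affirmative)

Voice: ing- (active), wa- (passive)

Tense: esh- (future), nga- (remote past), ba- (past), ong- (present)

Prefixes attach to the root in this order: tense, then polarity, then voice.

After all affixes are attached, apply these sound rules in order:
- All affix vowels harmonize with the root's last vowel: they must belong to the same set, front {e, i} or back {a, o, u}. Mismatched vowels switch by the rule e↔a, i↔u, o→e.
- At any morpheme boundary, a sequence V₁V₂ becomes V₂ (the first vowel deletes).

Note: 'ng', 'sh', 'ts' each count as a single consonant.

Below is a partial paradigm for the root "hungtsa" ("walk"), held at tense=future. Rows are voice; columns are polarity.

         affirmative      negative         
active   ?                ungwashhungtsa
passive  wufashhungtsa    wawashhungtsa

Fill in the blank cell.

ungufashhungtsa

Attach tense future esh- → eshhungtsa.
Attach polarity affirmative uf- → ufeshhungtsa.
Attach voice active ing- → ingufeshhungtsa.
Apply vowel harmony: ingufeshhungtsa → ungufashhungtsa.
Vowel deletion: no change.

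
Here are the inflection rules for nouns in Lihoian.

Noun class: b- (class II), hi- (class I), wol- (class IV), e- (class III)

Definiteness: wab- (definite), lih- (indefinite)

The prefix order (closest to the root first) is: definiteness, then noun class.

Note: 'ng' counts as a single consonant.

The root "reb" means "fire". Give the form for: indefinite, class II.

blihreb

Attach definiteness indefinite lih- → lihreb.
Attach noun class class II b- → blihreb.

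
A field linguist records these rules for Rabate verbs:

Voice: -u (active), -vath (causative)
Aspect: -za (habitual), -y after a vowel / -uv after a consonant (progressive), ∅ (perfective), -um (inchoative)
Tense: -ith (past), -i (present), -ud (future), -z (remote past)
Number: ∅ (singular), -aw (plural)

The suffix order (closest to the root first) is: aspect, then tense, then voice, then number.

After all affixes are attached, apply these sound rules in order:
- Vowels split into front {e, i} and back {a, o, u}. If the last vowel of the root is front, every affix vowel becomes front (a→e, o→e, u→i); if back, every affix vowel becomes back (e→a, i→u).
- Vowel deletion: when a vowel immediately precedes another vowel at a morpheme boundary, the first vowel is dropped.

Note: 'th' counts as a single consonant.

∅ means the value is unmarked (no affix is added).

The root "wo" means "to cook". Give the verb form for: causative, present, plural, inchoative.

wumuvathaw

Attach aspect inchoative -um → woum.
Attach tense present -i → woumi.
Attach voice causative -vath → woumivath.
Attach number plural -aw → woumivathaw.
Apply vowel harmony: woumivathaw → woumuvathaw.
Apply vowel deletion: woumuvathaw → wumuvathaw.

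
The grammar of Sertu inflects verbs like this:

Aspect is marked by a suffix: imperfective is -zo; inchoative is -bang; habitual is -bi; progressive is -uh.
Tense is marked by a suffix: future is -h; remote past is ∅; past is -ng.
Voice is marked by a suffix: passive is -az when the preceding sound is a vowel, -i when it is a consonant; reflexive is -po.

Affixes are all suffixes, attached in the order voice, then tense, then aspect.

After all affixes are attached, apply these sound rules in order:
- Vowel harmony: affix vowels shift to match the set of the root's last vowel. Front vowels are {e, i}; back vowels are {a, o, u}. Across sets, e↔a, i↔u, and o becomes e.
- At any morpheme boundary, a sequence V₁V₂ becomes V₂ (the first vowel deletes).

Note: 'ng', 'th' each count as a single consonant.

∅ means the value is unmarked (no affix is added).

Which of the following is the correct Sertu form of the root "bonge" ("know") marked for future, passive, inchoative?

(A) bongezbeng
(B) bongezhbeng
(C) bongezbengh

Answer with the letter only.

Attach voice passive -az (after vowel 'e') → bongeaz.
Attach tense future -h → bongeazh.
Attach aspect inchoative -bang → bongeazhbang.
Apply vowel harmony: bongeazhbang → bongeezhbeng.
Apply vowel deletion: bongeezhbeng → bongezhbeng.
So the correct form is bongezhbeng, option (B).
(A) bongezbeng is wrong: it uses remote past instead of future for tense.
(C) bongezbengh is wrong: it has the affixes in the wrong order.

B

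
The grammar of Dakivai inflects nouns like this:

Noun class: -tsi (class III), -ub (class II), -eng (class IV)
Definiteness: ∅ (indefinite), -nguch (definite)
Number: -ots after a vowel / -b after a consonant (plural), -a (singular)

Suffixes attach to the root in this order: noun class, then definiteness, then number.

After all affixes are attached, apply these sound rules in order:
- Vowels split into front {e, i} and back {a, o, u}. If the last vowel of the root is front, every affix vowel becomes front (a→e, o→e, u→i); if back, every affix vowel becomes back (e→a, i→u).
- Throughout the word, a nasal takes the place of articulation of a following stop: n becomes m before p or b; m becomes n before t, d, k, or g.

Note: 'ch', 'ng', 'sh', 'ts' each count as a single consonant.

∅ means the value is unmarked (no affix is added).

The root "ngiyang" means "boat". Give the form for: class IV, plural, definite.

ngiyangangnguchb

Attach noun class class IV -eng → ngiyangeng.
Attach definiteness definite -nguch → ngiyangengnguch.
Attach number plural -b (after consonant 'ch') → ngiyangengnguchb.
Apply vowel harmony: ngiyangengnguchb → ngiyangangnguchb.
Nasal assimilation: no change.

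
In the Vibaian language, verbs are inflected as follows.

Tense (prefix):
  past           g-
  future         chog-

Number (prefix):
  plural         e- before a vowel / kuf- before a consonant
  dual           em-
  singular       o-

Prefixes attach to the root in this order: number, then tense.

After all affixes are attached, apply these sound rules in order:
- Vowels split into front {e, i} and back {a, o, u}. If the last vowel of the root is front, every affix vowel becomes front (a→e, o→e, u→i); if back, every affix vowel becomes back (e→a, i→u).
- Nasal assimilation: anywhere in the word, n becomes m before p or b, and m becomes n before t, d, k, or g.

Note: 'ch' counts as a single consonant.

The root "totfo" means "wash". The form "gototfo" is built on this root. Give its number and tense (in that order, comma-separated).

Segment: g-o-totfo.
number: o- → singular.
tense: g- → past.

singular, past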